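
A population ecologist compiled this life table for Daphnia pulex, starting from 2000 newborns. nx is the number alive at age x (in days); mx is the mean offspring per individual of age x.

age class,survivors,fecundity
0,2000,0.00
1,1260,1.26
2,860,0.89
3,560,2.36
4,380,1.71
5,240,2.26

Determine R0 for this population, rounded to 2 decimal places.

lx = nx/n0 = nx/2000: 1, 0.63, 0.43, 0.28, 0.19, 0.12
lx·mx by age: 0, 0.7938, 0.3827, 0.6608, 0.3249, 0.2712
R0 = Σ lx·mx = 2.4334 → 2.43

2.43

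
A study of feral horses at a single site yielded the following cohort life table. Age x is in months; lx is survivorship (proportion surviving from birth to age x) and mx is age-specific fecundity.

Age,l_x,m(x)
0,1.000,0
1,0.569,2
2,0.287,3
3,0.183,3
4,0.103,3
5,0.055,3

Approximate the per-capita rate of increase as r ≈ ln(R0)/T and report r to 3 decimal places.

R0 = Σ lx·mx = 0 + 1.138 + 0.861 + 0.549 + 0.309 + 0.165 = 3.022
Σ x·lx·mx = 6.568; T = 6.568/3.022 = 2.1734…
r ≈ ln(R0)/T = ln(3.022)/2.1734… = 0.50884… → 0.509

0.509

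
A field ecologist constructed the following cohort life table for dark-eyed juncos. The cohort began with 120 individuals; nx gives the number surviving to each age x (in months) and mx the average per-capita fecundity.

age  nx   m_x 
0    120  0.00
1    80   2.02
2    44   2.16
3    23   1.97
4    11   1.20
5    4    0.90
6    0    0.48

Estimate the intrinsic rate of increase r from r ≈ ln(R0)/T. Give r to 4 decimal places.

lx = nx/n0 = nx/120: 1, 0.66667…, 0.36667…, 0.19167…, 0.09167…, 0.03333…, 0
R0 = Σ lx·mx = 0 + 1.34667… + 0.792… + 0.37758… + 0.11… + 0.03… + 0 = 2.65625…
Σ x·lx·mx = 4.653417…; T = 4.653417…/2.65625… = 1.75187…
r ≈ ln(R0)/T = ln(2.65625…)/1.75187… = 0.55764… → 0.5576

0.5576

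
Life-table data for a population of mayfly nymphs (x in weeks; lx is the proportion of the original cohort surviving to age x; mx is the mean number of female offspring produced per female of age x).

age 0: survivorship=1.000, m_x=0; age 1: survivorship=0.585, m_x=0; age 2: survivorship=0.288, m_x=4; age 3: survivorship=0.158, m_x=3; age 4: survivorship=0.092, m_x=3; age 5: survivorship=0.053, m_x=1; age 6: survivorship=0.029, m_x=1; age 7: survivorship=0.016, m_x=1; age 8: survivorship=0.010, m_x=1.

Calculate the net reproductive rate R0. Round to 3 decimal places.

2.010

lx·mx by age: 0, 0, 1.152, 0.474, 0.276, 0.053, 0.029, 0.016, 0.01
R0 = Σ lx·mx = 2.01 → 2.010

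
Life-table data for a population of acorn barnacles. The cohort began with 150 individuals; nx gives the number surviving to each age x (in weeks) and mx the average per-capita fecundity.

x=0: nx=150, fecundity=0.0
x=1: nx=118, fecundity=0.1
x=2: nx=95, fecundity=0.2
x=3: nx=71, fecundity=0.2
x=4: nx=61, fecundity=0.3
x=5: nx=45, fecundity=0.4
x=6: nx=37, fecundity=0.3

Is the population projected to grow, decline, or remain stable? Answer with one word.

lx = nx/n0 = nx/150: 1, 0.78667…, 0.63333…, 0.47333…, 0.40667…, 0.3, 0.24667…
R0 = Σ lx·mx = 0 + 0.078667… + 0.126667… + 0.094667… + 0.122… + 0.12 + 0.074… = 0.616…
R0 < 1, so the population is declining.

declining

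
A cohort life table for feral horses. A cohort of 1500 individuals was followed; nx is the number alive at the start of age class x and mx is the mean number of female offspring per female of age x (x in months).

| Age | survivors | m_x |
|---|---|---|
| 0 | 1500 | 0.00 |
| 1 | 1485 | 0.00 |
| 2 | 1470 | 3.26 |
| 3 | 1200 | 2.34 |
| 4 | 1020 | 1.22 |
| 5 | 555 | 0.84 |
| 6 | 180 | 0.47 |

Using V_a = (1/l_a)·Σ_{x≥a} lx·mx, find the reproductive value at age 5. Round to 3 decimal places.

lx = nx/n0 = nx/1500: 1, 0.99, 0.98, 0.8, 0.68, 0.37, 0.12
lx·mx for x ≥ 5: 0.3108, 0.0564 → sum = 0.3672
V_5 = 0.3672 / l_5 = 0.3672 / 0.37 = 0.992432… → 0.992

0.992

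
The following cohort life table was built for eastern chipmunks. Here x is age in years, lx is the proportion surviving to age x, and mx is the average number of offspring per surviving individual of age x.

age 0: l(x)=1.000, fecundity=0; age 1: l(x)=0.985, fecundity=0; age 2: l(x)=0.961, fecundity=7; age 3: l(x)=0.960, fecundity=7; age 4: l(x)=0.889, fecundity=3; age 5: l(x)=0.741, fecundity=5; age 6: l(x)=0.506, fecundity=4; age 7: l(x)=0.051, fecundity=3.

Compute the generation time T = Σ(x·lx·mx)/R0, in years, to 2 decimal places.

3.46

lx·mx: 0, 0, 6.727, 6.72, 2.667, 3.705, 2.024, 0.153 → R0 = 21.996
x·lx·mx: 0, 0, 13.454, 20.16, 10.668, 18.525, 12.144, 1.071 → Σ = 76.022
T = 76.022 / 21.996 = 3.456174… → 3.46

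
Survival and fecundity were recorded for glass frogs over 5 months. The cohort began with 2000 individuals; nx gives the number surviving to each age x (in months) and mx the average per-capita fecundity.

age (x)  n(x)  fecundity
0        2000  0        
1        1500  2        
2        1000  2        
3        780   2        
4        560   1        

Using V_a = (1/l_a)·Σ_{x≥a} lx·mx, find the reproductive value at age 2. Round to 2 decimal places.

4.12

lx = nx/n0 = nx/2000: 1, 0.75, 0.5, 0.39, 0.28
lx·mx for x ≥ 2: 1, 0.78, 0.28 → sum = 2.06
V_2 = 2.06 / l_2 = 2.06 / 0.5 = 4.12 → 4.12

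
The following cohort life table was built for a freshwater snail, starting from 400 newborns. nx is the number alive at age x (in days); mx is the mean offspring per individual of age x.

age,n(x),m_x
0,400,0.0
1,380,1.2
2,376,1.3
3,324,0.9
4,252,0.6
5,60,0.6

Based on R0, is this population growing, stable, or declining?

lx = nx/n0 = nx/400: 1, 0.95, 0.94, 0.81, 0.63, 0.15
R0 = Σ lx·mx = 0 + 1.14 + 1.222 + 0.729 + 0.378 + 0.09 = 3.559
R0 > 1, so the population is growing.

growing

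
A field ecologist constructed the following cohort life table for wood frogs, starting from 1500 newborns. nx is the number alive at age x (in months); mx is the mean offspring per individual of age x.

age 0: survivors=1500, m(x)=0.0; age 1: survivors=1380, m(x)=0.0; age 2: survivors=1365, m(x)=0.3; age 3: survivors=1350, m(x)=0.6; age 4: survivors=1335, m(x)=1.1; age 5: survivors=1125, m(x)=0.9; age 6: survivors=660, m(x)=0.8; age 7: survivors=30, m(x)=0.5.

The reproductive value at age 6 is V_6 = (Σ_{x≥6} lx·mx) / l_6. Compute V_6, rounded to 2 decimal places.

0.82

lx = nx/n0 = nx/1500: 1, 0.92, 0.91, 0.9, 0.89, 0.75, 0.44, 0.02
lx·mx for x ≥ 6: 0.352, 0.01 → sum = 0.362
V_6 = 0.362 / l_6 = 0.362 / 0.44 = 0.822727… → 0.82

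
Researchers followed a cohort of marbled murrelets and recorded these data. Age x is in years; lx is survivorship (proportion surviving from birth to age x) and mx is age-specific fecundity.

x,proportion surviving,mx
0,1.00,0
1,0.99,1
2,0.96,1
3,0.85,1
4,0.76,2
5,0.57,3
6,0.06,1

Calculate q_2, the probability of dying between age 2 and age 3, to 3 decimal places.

0.115

q_2 = (l_2 − l_3) / l_2 = (0.96 − 0.85) / 0.96
     = 0.11 / 0.96 = 0.114583… → 0.115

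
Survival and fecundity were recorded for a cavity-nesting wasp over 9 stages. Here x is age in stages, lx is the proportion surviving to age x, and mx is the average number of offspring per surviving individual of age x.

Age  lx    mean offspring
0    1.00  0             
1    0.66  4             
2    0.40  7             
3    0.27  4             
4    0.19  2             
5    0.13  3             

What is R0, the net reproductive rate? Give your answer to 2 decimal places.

lx·mx by age: 0, 2.64, 2.8, 1.08, 0.38, 0.39
R0 = Σ lx·mx = 7.29 → 7.29

7.29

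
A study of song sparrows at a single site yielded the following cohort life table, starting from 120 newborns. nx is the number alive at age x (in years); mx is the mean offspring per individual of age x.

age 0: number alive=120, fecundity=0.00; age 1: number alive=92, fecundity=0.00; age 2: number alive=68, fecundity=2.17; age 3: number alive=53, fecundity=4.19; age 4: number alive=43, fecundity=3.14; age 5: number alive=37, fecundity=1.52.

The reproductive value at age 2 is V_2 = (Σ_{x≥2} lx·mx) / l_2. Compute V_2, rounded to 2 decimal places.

lx = nx/n0 = nx/120: 1, 0.76667…, 0.56667…, 0.44167…, 0.35833…, 0.30833…
lx·mx for x ≥ 2: 1.229667…, 1.850583…, 1.125167…, 0.468667… → sum = 4.674083…
V_2 = 4.674083… / l_2 = 4.674083… / 0.566667… = 8.248382… → 8.25

8.25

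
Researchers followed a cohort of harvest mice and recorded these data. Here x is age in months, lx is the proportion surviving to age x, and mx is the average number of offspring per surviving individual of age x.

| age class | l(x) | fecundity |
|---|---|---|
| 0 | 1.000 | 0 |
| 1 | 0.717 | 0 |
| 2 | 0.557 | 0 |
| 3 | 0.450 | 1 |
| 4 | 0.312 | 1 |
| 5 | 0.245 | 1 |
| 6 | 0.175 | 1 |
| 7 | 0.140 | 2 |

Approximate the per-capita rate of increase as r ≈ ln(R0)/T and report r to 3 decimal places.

R0 = Σ lx·mx = 0 + 0 + 0 + 0.45 + 0.312 + 0.245 + 0.175 + 0.28 = 1.462
Σ x·lx·mx = 6.833; T = 6.833/1.462 = 4.67373…
r ≈ ln(R0)/T = ln(1.462)/4.67373… = 0.08126… → 0.081

0.081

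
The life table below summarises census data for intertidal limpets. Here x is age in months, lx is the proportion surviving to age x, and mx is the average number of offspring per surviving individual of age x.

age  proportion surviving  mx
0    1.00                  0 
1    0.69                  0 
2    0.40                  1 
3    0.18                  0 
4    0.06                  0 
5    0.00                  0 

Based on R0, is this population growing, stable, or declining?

declining

R0 = Σ lx·mx = 0 + 0 + 0.4 + 0 + 0 + 0 = 0.4
R0 < 1, so the population is declining.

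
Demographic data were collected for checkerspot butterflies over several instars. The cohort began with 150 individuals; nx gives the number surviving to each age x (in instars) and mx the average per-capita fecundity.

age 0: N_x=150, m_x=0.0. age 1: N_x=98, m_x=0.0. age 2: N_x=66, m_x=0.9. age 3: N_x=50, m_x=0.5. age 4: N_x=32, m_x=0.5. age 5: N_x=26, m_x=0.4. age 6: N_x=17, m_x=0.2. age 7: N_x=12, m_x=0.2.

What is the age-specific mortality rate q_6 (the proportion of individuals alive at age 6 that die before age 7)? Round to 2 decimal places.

0.29

lx = nx/n0 = nx/150: 1, 0.65333…, 0.44, 0.33333…, 0.21333…, 0.17333…, 0.11333…, 0.08
q_6 = (l_6 − l_7) / l_6 = (0.113333… − 0.08) / 0.113333…
     = 0.033333… / 0.113333… = 0.294118… → 0.29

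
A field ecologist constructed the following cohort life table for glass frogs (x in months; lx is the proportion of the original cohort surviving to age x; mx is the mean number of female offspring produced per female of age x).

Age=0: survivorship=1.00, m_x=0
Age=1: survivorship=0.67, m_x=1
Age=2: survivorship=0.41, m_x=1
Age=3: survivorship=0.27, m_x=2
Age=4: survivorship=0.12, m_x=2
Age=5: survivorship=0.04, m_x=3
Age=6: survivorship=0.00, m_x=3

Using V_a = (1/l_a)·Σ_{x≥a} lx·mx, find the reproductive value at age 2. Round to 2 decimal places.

3.20

lx·mx for x ≥ 2: 0.41, 0.54, 0.24, 0.12, 0 → sum = 1.31
V_2 = 1.31 / l_2 = 1.31 / 0.41 = 3.195122… → 3.20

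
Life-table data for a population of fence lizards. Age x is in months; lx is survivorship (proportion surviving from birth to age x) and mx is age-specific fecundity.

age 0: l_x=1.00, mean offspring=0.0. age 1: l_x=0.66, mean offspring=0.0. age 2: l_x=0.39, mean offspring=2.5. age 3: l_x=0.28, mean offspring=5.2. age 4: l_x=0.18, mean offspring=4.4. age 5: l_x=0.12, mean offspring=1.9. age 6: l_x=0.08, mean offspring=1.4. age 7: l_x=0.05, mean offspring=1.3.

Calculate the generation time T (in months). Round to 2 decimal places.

lx·mx: 0, 0, 0.975, 1.456, 0.792, 0.228, 0.112, 0.065 → R0 = 3.628
x·lx·mx: 0, 0, 1.95, 4.368, 3.168, 1.14, 0.672, 0.455 → Σ = 11.753
T = 11.753 / 3.628 = 3.239526… → 3.24

3.24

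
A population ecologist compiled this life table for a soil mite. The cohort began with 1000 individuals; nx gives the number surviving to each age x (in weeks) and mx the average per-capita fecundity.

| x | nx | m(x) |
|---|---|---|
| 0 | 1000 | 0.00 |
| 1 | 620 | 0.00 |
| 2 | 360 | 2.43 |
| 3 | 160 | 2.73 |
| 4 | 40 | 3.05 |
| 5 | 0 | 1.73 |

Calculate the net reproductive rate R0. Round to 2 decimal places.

lx = nx/n0 = nx/1000: 1, 0.62, 0.36, 0.16, 0.04, 0
lx·mx by age: 0, 0, 0.8748, 0.4368, 0.122, 0
R0 = Σ lx·mx = 1.4336 → 1.43

1.43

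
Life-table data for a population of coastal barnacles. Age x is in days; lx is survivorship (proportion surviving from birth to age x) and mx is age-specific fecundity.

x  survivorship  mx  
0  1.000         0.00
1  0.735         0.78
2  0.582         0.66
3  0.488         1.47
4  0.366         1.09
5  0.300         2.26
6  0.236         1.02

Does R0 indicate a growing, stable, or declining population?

growing

R0 = Σ lx·mx = 0 + 0.5733 + 0.38412 + 0.71736 + 0.39894 + 0.678 + 0.24072 = 2.99244
R0 > 1, so the population is growing.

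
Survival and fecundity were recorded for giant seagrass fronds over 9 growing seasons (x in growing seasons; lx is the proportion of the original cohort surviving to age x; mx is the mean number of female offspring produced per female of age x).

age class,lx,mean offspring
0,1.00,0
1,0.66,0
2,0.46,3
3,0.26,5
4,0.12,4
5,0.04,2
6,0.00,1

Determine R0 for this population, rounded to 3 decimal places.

3.240

lx·mx by age: 0, 0, 1.38, 1.3, 0.48, 0.08, 0
R0 = Σ lx·mx = 3.24 → 3.240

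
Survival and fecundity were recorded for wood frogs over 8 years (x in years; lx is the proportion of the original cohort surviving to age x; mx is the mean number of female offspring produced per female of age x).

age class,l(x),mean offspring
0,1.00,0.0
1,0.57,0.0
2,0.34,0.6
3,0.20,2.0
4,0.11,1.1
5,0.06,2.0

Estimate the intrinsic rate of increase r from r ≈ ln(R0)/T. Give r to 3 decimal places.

-0.053

R0 = Σ lx·mx = 0 + 0 + 0.204 + 0.4 + 0.121 + 0.12 = 0.845
Σ x·lx·mx = 2.692; T = 2.692/0.845 = 3.1858…
r ≈ ln(R0)/T = ln(0.845)/3.1858… = -0.05287… → -0.053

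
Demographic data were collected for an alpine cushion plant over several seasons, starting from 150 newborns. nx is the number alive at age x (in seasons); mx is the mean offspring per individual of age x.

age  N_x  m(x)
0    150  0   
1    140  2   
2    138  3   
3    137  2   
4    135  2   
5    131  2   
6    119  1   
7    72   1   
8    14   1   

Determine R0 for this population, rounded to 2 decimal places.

11.37

lx = nx/n0 = nx/150: 1, 0.93333…, 0.92, 0.91333…, 0.9, 0.87333…, 0.79333…, 0.48, 0.09333…
lx·mx by age: 0, 1.866667…, 2.76, 1.826667…, 1.8, 1.746667…, 0.793333…, 0.48, 0.093333…
R0 = Σ lx·mx = 11.366667… → 11.37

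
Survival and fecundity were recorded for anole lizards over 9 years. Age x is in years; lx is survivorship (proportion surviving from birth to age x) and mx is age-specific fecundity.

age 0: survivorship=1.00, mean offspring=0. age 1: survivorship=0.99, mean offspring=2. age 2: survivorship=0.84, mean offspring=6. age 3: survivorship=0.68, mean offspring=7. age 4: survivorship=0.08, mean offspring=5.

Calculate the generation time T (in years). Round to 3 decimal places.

2.294

lx·mx: 0, 1.98, 5.04, 4.76, 0.4 → R0 = 12.18
x·lx·mx: 0, 1.98, 10.08, 14.28, 1.6 → Σ = 27.94
T = 27.94 / 12.18 = 2.293924… → 2.294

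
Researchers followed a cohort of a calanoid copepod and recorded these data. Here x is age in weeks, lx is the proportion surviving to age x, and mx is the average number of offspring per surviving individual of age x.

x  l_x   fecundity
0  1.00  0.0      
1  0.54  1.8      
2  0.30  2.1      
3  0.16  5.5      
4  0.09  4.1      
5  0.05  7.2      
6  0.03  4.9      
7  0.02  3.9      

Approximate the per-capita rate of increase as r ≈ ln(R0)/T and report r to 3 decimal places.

0.443

R0 = Σ lx·mx = 0 + 0.972 + 0.63 + 0.88 + 0.369 + 0.36 + 0.147 + 0.078 = 3.436
Σ x·lx·mx = 9.576; T = 9.576/3.436 = 2.78696…
r ≈ ln(R0)/T = ln(3.436)/2.78696… = 0.44289… → 0.443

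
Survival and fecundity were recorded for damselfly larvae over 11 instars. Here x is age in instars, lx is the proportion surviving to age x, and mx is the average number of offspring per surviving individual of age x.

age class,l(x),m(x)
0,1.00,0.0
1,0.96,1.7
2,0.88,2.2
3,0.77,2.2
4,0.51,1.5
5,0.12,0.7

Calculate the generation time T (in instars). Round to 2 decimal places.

2.30

lx·mx: 0, 1.632, 1.936, 1.694, 0.765, 0.084 → R0 = 6.111
x·lx·mx: 0, 1.632, 3.872, 5.082, 3.06, 0.42 → Σ = 14.066
T = 14.066 / 6.111 = 2.301751… → 2.30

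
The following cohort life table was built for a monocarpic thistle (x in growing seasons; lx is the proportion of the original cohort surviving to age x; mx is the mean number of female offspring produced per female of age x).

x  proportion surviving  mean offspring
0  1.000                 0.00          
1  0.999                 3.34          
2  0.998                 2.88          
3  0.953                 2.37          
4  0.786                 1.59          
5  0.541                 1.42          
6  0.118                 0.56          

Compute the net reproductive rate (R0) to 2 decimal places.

lx·mx by age: 0, 3.33666, 2.87424, 2.25861, 1.24974, 0.76822, 0.06608
R0 = Σ lx·mx = 10.55355 → 10.55

10.55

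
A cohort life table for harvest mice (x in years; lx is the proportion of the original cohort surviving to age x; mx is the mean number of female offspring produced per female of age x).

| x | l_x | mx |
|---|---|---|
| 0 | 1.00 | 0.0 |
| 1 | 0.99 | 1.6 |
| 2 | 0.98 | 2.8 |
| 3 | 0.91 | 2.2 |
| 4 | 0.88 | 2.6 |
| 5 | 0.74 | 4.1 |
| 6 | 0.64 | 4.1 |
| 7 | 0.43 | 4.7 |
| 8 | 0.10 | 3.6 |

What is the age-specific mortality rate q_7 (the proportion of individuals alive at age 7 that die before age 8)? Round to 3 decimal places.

q_7 = (l_7 − l_8) / l_7 = (0.43 − 0.1) / 0.43
     = 0.33 / 0.43 = 0.767442… → 0.767

0.767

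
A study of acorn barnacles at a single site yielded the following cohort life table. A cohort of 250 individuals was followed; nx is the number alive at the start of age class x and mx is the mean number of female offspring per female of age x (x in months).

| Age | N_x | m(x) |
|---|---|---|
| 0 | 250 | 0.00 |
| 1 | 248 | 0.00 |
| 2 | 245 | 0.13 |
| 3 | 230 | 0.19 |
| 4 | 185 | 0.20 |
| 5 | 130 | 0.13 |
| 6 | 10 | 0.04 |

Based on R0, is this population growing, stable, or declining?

declining

lx = nx/n0 = nx/250: 1, 0.992, 0.98, 0.92, 0.74, 0.52, 0.04
R0 = Σ lx·mx = 0 + 0 + 0.1274 + 0.1748 + 0.148 + 0.0676 + 0.0016 = 0.5194
R0 < 1, so the population is declining.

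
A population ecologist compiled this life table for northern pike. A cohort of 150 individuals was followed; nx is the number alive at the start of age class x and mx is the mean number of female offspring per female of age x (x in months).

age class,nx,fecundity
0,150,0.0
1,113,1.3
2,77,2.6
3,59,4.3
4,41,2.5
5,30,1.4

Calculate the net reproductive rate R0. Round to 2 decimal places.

4.97

lx = nx/n0 = nx/150: 1, 0.75333…, 0.51333…, 0.39333…, 0.27333…, 0.2
lx·mx by age: 0, 0.979333…, 1.334667…, 1.691333…, 0.683333…, 0.28
R0 = Σ lx·mx = 4.968667… → 4.97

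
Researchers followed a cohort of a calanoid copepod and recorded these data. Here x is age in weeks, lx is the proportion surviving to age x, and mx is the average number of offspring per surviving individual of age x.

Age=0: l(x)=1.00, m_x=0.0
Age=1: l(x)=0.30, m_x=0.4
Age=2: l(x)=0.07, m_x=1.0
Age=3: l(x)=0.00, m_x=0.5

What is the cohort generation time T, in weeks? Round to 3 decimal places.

lx·mx: 0, 0.12, 0.07, 0 → R0 = 0.19
x·lx·mx: 0, 0.12, 0.14, 0 → Σ = 0.26
T = 0.26 / 0.19 = 1.368421… → 1.368

1.368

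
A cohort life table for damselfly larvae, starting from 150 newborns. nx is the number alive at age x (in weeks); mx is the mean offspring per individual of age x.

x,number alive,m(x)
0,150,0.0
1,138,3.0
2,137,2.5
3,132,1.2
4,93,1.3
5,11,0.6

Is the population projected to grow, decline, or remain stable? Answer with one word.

lx = nx/n0 = nx/150: 1, 0.92, 0.91333…, 0.88, 0.62, 0.07333…
R0 = Σ lx·mx = 0 + 2.76 + 2.283333… + 1.056 + 0.806 + 0.044… = 6.949333…
R0 > 1, so the population is growing.

growing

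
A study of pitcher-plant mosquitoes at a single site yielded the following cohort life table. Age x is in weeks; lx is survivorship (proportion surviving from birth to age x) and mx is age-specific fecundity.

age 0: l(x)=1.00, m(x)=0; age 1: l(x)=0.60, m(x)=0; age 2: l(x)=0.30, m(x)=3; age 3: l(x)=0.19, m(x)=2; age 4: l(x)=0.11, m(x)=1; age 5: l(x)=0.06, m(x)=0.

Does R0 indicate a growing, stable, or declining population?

growing

R0 = Σ lx·mx = 0 + 0 + 0.9 + 0.38 + 0.11 + 0 = 1.39
R0 > 1, so the population is growing.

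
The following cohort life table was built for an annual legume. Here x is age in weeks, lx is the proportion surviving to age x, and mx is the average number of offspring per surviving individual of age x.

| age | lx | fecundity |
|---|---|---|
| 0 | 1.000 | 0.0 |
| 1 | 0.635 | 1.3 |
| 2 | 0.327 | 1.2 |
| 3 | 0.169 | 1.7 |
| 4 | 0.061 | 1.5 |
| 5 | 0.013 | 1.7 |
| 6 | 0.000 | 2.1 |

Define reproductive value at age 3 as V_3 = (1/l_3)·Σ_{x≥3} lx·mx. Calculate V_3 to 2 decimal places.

lx·mx for x ≥ 3: 0.2873, 0.0915, 0.0221, 0 → sum = 0.4009
V_3 = 0.4009 / l_3 = 0.4009 / 0.169 = 2.372189… → 2.37

2.37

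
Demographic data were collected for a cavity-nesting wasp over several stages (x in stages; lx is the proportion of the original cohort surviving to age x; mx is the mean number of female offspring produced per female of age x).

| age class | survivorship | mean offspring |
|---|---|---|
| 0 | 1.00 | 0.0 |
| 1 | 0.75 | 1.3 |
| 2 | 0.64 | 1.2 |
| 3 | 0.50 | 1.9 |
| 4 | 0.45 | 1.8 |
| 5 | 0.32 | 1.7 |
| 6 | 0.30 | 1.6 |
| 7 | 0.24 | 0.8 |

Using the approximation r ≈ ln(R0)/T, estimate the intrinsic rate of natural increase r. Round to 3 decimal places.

0.471

R0 = Σ lx·mx = 0 + 0.975 + 0.768 + 0.95 + 0.81 + 0.544 + 0.48 + 0.192 = 4.719
Σ x·lx·mx = 15.545; T = 15.545/4.719 = 3.29413…
r ≈ ln(R0)/T = ln(4.719)/3.29413… = 0.47102… → 0.471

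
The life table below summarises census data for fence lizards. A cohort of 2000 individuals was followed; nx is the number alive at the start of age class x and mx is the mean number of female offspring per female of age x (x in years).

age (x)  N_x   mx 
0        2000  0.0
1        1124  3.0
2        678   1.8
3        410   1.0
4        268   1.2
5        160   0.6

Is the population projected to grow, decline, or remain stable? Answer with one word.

growing

lx = nx/n0 = nx/2000: 1, 0.562, 0.339, 0.205, 0.134, 0.08
R0 = Σ lx·mx = 0 + 1.686 + 0.6102 + 0.205 + 0.1608 + 0.048 = 2.71
R0 > 1, so the population is growing.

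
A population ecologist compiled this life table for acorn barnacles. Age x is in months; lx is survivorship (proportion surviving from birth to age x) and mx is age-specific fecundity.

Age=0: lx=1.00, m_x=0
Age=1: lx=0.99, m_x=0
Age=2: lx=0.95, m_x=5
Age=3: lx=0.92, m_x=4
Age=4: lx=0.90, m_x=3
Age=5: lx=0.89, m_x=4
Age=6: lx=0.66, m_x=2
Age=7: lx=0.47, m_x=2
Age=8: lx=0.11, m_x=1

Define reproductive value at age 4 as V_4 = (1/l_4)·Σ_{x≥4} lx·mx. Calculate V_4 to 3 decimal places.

lx·mx for x ≥ 4: 2.7, 3.56, 1.32, 0.94, 0.11 → sum = 8.63
V_4 = 8.63 / l_4 = 8.63 / 0.9 = 9.588889… → 9.589

9.589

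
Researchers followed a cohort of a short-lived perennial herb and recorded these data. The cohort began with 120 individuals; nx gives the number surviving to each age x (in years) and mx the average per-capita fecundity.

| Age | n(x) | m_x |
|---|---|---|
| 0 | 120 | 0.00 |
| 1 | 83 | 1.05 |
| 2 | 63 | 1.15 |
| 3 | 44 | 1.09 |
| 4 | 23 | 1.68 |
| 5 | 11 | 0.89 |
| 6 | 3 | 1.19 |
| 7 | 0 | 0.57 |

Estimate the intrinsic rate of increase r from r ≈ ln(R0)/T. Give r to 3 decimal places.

0.333

lx = nx/n0 = nx/120: 1, 0.69167…, 0.525, 0.36667…, 0.19167…, 0.09167…, 0.025, 0
R0 = Σ lx·mx = 0 + 0.72625… + 0.60375 + 0.39967… + 0.322… + 0.08158… + 0.02975 + 0 = 2.163…
Σ x·lx·mx = 5.007167…; T = 5.007167…/2.163… = 2.31492…
r ≈ ln(R0)/T = ln(2.163…)/2.31492… = 0.33327… → 0.333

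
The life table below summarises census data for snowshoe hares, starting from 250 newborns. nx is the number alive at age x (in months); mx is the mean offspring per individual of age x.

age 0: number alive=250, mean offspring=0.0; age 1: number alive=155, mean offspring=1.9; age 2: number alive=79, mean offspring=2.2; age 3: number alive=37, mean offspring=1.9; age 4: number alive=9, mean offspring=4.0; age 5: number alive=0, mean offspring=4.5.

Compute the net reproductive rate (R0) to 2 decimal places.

2.30

lx = nx/n0 = nx/250: 1, 0.62, 0.316, 0.148, 0.036, 0
lx·mx by age: 0, 1.178, 0.6952, 0.2812, 0.144, 0
R0 = Σ lx·mx = 2.2984 → 2.30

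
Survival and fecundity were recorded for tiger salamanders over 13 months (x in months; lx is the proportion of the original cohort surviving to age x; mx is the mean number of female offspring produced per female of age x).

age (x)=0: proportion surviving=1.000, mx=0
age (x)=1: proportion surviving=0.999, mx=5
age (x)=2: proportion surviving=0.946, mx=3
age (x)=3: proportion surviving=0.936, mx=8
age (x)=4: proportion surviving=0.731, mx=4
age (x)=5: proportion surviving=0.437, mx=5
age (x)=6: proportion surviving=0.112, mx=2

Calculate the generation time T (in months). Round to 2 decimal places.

lx·mx: 0, 4.995, 2.838, 7.488, 2.924, 2.185, 0.224 → R0 = 20.654
x·lx·mx: 0, 4.995, 5.676, 22.464, 11.696, 10.925, 1.344 → Σ = 57.1
T = 57.1 / 20.654 = 2.764598… → 2.76

2.76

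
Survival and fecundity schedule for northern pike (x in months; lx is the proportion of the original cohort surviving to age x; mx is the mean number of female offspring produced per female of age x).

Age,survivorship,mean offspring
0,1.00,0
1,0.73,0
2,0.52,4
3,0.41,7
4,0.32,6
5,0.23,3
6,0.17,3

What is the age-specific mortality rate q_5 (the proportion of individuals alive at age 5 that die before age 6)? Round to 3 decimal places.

0.261

q_5 = (l_5 − l_6) / l_5 = (0.23 − 0.17) / 0.23
     = 0.06 / 0.23 = 0.26087… → 0.261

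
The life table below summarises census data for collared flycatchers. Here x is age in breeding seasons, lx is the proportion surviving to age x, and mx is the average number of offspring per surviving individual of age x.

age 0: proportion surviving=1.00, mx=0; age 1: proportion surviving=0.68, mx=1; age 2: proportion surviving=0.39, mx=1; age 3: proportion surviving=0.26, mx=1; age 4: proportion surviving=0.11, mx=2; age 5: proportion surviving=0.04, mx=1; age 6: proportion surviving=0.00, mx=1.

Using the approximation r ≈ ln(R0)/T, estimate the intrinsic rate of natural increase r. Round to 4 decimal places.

0.2221

R0 = Σ lx·mx = 0 + 0.68 + 0.39 + 0.26 + 0.22 + 0.04 + 0 = 1.59
Σ x·lx·mx = 3.32; T = 3.32/1.59 = 2.08805…
r ≈ ln(R0)/T = ln(1.59)/2.08805… = 0.222089… → 0.2221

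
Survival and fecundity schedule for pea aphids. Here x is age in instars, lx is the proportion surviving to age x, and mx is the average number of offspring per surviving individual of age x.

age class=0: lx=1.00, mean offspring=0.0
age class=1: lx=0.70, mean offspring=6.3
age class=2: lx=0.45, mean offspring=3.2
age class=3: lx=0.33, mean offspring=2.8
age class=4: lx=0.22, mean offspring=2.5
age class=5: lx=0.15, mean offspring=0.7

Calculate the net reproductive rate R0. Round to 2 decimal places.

lx·mx by age: 0, 4.41, 1.44, 0.924, 0.55, 0.105
R0 = Σ lx·mx = 7.429 → 7.43

7.43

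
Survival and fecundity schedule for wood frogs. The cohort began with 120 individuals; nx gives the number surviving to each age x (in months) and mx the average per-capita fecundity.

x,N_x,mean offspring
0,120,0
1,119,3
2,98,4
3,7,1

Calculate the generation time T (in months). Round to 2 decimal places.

1.54

lx = nx/n0 = nx/120: 1, 0.99167…, 0.81667…, 0.05833…
lx·mx: 0, 2.975…, 3.266667…, 0.058333… → R0 = 6.3…
x·lx·mx: 0, 2.975…, 6.533333…, 0.175… → Σ = 9.683333…
T = 9.683333… / 6.3… = 1.537037… → 1.54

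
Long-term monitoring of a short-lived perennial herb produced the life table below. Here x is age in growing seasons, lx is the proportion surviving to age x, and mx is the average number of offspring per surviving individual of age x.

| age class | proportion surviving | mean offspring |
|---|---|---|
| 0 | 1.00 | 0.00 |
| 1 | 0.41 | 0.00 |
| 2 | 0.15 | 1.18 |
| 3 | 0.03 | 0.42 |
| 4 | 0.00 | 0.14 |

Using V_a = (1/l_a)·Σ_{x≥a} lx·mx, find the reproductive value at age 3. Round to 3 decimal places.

0.420

lx·mx for x ≥ 3: 0.0126, 0 → sum = 0.0126
V_3 = 0.0126 / l_3 = 0.0126 / 0.03 = 0.42 → 0.420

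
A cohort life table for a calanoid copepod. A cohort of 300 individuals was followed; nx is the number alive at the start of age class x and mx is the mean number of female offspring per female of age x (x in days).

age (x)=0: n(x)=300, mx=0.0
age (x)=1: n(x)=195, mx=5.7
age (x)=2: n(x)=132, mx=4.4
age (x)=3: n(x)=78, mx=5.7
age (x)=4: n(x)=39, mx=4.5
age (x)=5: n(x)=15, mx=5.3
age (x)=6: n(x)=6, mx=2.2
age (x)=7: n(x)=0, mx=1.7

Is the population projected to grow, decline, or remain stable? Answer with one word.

growing

lx = nx/n0 = nx/300: 1, 0.65, 0.44, 0.26, 0.13, 0.05, 0.02, 0
R0 = Σ lx·mx = 0 + 3.705 + 1.936 + 1.482 + 0.585 + 0.265 + 0.044 + 0 = 8.017
R0 > 1, so the population is growing.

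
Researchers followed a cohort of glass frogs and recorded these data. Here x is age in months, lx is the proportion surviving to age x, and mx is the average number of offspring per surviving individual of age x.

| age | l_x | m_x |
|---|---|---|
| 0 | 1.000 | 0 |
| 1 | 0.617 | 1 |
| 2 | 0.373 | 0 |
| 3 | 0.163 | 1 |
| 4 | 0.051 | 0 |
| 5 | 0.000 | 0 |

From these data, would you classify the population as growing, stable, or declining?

declining

R0 = Σ lx·mx = 0 + 0.617 + 0 + 0.163 + 0 + 0 = 0.78
R0 < 1, so the population is declining.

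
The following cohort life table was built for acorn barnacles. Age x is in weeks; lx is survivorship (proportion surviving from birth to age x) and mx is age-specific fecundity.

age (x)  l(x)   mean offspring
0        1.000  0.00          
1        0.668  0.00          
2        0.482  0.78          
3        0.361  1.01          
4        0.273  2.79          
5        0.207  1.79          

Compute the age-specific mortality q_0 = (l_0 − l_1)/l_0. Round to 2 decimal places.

0.33

q_0 = (l_0 − l_1) / l_0 = (1 − 0.668) / 1
     = 0.332 / 1 = 0.332 → 0.33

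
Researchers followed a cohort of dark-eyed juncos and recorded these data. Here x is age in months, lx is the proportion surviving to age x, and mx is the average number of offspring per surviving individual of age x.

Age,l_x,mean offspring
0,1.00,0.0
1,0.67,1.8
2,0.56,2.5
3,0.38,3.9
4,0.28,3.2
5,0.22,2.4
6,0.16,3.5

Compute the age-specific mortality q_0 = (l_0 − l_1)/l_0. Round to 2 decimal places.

0.33

q_0 = (l_0 − l_1) / l_0 = (1 − 0.67) / 1
     = 0.33 / 1 = 0.33 → 0.33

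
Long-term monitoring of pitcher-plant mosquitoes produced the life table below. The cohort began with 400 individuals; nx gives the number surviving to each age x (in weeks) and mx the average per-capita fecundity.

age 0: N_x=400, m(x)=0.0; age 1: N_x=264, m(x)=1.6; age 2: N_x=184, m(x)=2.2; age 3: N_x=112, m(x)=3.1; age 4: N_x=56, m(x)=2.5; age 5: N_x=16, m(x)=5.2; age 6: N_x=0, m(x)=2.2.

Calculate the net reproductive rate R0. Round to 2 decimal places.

3.49

lx = nx/n0 = nx/400: 1, 0.66, 0.46, 0.28, 0.14, 0.04, 0
lx·mx by age: 0, 1.056, 1.012, 0.868, 0.35, 0.208, 0
R0 = Σ lx·mx = 3.494 → 3.49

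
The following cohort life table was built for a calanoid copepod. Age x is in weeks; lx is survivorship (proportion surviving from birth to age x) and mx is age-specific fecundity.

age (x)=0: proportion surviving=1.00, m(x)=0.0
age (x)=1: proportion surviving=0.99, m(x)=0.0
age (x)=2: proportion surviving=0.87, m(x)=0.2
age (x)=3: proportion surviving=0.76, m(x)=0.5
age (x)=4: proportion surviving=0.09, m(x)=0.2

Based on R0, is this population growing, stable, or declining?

R0 = Σ lx·mx = 0 + 0 + 0.174 + 0.38 + 0.018 = 0.572
R0 < 1, so the population is declining.

declining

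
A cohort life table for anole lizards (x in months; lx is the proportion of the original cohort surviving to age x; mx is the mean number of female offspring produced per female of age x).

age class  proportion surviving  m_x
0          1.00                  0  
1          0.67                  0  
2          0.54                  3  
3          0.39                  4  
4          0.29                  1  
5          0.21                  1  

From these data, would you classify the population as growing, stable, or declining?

growing

R0 = Σ lx·mx = 0 + 0 + 1.62 + 1.56 + 0.29 + 0.21 = 3.68
R0 > 1, so the population is growing.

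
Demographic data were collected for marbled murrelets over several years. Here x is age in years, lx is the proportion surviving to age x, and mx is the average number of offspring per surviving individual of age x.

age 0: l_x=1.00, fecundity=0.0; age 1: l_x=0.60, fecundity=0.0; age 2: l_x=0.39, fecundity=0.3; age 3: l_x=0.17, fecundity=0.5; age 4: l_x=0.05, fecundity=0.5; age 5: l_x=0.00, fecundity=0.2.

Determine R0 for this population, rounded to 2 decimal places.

0.23

lx·mx by age: 0, 0, 0.117, 0.085, 0.025, 0
R0 = Σ lx·mx = 0.227 → 0.23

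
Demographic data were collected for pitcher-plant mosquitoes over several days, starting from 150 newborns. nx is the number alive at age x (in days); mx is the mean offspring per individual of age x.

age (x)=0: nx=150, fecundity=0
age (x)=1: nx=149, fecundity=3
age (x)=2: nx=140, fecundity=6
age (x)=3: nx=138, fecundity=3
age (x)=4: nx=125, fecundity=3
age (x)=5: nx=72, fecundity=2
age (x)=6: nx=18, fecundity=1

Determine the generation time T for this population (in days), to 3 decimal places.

lx = nx/n0 = nx/150: 1, 0.99333…, 0.93333…, 0.92, 0.83333…, 0.48, 0.12
lx·mx: 0, 2.98…, 5.6…, 2.76, 2.5…, 0.96, 0.12 → R0 = 14.92…
x·lx·mx: 0, 2.98…, 11.2…, 8.28, 10…, 4.8, 0.72 → Σ = 37.98…
T = 37.98… / 14.92… = 2.545576… → 2.546

2.546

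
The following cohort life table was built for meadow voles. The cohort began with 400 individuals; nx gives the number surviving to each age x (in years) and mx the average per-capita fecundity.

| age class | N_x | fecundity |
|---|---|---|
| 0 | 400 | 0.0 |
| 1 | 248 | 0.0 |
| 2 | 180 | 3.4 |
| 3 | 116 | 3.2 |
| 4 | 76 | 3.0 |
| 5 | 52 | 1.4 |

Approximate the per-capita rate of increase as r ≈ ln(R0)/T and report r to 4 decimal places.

0.4144

lx = nx/n0 = nx/400: 1, 0.62, 0.45, 0.29, 0.19, 0.13
R0 = Σ lx·mx = 0 + 0 + 1.53 + 0.928 + 0.57 + 0.182 = 3.21
Σ x·lx·mx = 9.034; T = 9.034/3.21 = 2.81433…
r ≈ ln(R0)/T = ln(3.21)/2.81433… = 0.414404… → 0.4144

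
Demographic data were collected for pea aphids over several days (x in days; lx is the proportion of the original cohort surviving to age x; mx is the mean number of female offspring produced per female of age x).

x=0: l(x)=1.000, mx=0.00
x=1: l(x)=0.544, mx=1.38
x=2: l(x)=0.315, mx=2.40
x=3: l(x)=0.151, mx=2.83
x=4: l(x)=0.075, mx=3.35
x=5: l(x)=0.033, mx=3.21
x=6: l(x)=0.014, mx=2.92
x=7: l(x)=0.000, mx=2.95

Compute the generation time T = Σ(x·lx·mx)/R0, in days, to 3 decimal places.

lx·mx: 0, 0.75072, 0.756, 0.42733, 0.25125, 0.10593, 0.04088, 0 → R0 = 2.33211
x·lx·mx: 0, 0.75072, 1.512, 1.28199, 1.005, 0.52965, 0.24528, 0 → Σ = 5.32464
T = 5.32464 / 2.33211 = 2.283186… → 2.283

2.283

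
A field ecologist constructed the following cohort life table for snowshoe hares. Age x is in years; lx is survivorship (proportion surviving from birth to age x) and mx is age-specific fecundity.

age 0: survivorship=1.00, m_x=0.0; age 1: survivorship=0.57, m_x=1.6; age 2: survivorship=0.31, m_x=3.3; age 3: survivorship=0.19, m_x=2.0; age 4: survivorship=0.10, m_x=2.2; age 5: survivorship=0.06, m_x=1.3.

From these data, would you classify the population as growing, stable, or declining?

growing

R0 = Σ lx·mx = 0 + 0.912 + 1.023 + 0.38 + 0.22 + 0.078 = 2.613
R0 > 1, so the population is growing.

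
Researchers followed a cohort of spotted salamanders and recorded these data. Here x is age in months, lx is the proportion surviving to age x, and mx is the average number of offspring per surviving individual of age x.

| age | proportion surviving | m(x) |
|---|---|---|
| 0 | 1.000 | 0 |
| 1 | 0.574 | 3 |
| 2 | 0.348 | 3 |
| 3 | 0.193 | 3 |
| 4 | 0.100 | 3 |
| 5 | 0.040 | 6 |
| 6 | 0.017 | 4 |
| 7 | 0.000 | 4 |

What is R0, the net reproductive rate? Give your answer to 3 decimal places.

3.953

lx·mx by age: 0, 1.722, 1.044, 0.579, 0.3, 0.24, 0.068, 0
R0 = Σ lx·mx = 3.953 → 3.953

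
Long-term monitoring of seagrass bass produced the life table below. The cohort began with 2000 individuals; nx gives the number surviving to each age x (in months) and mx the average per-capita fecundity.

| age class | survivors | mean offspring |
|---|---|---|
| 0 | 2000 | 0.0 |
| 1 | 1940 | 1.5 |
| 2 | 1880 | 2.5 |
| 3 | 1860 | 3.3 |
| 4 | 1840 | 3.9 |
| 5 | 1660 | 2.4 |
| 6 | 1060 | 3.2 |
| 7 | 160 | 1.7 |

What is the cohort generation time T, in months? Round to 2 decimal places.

3.56

lx = nx/n0 = nx/2000: 1, 0.97, 0.94, 0.93, 0.92, 0.83, 0.53, 0.08
lx·mx: 0, 1.455, 2.35, 3.069, 3.588, 1.992, 1.696, 0.136 → R0 = 14.286
x·lx·mx: 0, 1.455, 4.7, 9.207, 14.352, 9.96, 10.176, 0.952 → Σ = 50.802
T = 50.802 / 14.286 = 3.556069… → 3.56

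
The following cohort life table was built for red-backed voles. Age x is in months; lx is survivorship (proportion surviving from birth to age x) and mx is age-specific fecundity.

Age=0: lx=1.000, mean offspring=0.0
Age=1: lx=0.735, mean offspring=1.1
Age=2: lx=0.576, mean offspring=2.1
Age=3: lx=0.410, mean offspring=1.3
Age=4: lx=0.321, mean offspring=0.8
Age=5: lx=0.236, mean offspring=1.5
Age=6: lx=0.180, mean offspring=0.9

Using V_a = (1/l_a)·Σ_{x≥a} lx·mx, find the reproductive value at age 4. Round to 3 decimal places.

lx·mx for x ≥ 4: 0.2568, 0.354, 0.162 → sum = 0.7728
V_4 = 0.7728 / l_4 = 0.7728 / 0.321 = 2.407477… → 2.407

2.407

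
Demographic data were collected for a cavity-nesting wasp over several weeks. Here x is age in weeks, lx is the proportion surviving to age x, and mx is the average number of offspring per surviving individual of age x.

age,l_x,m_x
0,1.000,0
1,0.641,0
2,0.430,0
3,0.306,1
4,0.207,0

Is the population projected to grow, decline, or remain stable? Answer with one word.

declining

R0 = Σ lx·mx = 0 + 0 + 0 + 0.306 + 0 = 0.306
R0 < 1, so the population is declining.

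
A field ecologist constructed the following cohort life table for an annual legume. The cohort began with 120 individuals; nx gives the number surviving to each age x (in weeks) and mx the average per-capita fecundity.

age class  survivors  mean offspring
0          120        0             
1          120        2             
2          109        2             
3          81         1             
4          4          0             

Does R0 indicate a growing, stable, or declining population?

lx = nx/n0 = nx/120: 1, 1, 0.90833…, 0.675, 0.03333…
R0 = Σ lx·mx = 0 + 2 + 1.816667… + 0.675 + 0 = 4.491667…
R0 > 1, so the population is growing.

growing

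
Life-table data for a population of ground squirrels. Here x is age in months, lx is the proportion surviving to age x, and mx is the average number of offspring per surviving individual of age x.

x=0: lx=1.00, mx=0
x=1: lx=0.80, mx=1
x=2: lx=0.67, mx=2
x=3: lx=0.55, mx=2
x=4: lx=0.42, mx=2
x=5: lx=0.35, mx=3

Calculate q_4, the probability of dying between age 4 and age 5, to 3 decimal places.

0.167

q_4 = (l_4 − l_5) / l_4 = (0.42 − 0.35) / 0.42
     = 0.07 / 0.42 = 0.166667… → 0.167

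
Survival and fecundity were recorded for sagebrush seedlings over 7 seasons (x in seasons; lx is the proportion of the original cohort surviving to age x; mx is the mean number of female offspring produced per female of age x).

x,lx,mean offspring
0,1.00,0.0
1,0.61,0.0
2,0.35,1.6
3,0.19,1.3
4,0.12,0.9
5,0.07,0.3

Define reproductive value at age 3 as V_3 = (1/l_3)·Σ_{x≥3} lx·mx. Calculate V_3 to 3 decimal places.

lx·mx for x ≥ 3: 0.247, 0.108, 0.021 → sum = 0.376
V_3 = 0.376 / l_3 = 0.376 / 0.19 = 1.978947… → 1.979

1.979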